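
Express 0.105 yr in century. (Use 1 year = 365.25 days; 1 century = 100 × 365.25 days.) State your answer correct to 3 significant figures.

0.00105 century

1 year = 0.0100000 century.
0.105 × 0.0100000 ≈ 0.00105 century.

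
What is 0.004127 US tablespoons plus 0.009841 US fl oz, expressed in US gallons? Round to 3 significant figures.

9.30 × 10^-5 US gal

0.004127 US tbsp = 1.61211 × 10^-5 US gal and 0.009841 US fl oz = 7.68828 × 10^-5 US gal.
1.61211 × 10^-5 + 7.68828 × 10^-5 ≈ 9.30 × 10^-5 US gal.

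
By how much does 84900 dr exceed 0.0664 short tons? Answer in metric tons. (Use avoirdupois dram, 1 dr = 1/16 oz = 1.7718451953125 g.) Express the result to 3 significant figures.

0.0902 metric tons

84900 dr = 0.150430 t and 0.0664 short ton = 0.0602371 t.
0.150430 − 0.0602371 ≈ 0.0902 t.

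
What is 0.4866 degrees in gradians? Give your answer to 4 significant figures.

0.5407 grad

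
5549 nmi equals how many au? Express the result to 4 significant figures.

6.870 × 10^-5 au

1 nautical mile = 1.23799 × 10^-8 au.
Then 5549 × 1.23799 × 10^-8 ≈ 6.870 × 10^-5 au.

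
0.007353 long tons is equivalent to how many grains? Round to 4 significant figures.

115300 grains

1 long ton = 1.56800e+7 grains.
Then 0.007353 × 1.56800e+7 ≈ 115300 gr.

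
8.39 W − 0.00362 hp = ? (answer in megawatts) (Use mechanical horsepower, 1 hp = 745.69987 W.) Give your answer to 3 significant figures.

8.39 W = 8.39000e-6 MW and 0.00362 hp = 2.69943e-6 MW.
8.39000e-6 − 2.69943e-6 ≈ 5.69e-6 MW.

5.69e-6 MW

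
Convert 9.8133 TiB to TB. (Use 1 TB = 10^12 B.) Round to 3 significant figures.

1 tebibyte = 1.09951 TB.
Thus 9.8133 × 1.09951 ≈ 10.8 TB.

10.8 TB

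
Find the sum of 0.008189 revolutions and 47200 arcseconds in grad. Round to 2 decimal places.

17.84 gradians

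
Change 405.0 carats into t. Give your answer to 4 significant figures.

8.100 × 10^-5 t

1 carat = 2.00000 × 10^-7 t.
Then 405.0 × 2.00000 × 10^-7 ≈ 8.100 × 10^-5 t.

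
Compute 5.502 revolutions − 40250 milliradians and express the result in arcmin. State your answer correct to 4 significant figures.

-19530 arcminutes

5.502 rev = 118843 arcmin and 40250 mrad = 138369 arcmin.
118843 − 138369 ≈ -19530 arcmin.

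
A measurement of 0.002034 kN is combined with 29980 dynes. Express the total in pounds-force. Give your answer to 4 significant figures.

0.5247 lbf

0.002034 kN = 0.457261 lbf and 29980 dyn = 0.0673977 lbf.
0.457261 + 0.0673977 ≈ 0.5247 lbf.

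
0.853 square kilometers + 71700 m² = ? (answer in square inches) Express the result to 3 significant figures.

1.43 × 10^9 in²

0.853 km² = 1.32215 × 10^9 in² and 71700 m² = 1.11135 × 10^8 in².
1.32215 × 10^9 + 1.11135 × 10^8 ≈ 1.43 × 10^9 in².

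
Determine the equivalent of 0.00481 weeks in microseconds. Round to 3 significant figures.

2.91 × 10^9 μs

1 week = 6.04800 × 10^11 microseconds.
So 0.00481 × 6.04800 × 10^11 ≈ 2.91 × 10^9 μs.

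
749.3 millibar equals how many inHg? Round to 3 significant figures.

22.1 inches of mercury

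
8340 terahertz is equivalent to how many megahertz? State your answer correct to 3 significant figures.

8.34e+9 megahertz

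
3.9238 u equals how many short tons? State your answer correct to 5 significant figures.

1 u = 1.83043e-30 short tons.
Thus 3.9238 × 1.83043e-30 ≈ 7.1822e-30 short ton.

7.1822e-30 short tons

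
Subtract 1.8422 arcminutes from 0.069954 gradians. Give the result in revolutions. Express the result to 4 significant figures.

8.960 × 10^-5 rev

0.069954 grad = 0.000174885 rev and 1.8422 arcmin = 8.52870 × 10^-5 rev.
0.000174885 − 8.52870 × 10^-5 ≈ 8.960 × 10^-5 rev.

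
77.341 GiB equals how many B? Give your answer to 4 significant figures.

1 gibibyte = 1.07374e+9 B.
Thus 77.341 × 1.07374e+9 ≈ 8.304e+10 B.

8.304e+10 B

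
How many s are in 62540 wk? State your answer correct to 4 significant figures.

1 week = 604800 seconds.
62540 × 604800 ≈ 3.782 × 10^10 s.

3.782 × 10^10 seconds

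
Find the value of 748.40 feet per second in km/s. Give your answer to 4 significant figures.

0.2281 km/s

1 foot per second = 0.000304800 kilometers per second.
748.40 × 0.000304800 ≈ 0.2281 km/s.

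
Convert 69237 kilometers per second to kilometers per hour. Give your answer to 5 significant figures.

1 km/s = 3600.00 kilometers per hour.
So 69237 × 3600.00 ≈ 2.4925e+8 km/h.

2.4925e+8 km/h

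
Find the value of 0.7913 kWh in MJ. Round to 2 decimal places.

1 kilowatt-hour = 3.60000 MJ.
Then 0.7913 × 3.60000 ≈ 2.85 MJ.

2.85 MJ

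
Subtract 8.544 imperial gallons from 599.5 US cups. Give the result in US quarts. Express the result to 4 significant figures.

108.8 US qt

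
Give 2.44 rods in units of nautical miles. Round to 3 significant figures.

0.00663 nmi

1 rod = 0.00271555 nmi.
So 2.44 × 0.00271555 ≈ 0.00663 nmi.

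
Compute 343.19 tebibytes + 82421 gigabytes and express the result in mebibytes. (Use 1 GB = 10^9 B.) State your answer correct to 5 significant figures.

4.3846 × 10^8 mebibytes

343.19 TiB = 3.59861 × 10^8 MiB and 82421 GB = 7.86028 × 10^7 MiB.
3.59861 × 10^8 + 7.86028 × 10^7 ≈ 4.3846 × 10^8 MiB.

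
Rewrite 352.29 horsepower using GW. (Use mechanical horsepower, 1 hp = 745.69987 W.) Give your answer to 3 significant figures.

0.000263 gigawatts

1 horsepower = 7.45700 × 10^-7 GW.
Then 352.29 × 7.45700 × 10^-7 ≈ 0.000263 GW.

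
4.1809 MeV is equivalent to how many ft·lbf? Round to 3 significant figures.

4.94 × 10^-13 foot-pounds

1 megaelectronvolt = 1.18170 × 10^-13 ft·lbf.
4.1809 × 1.18170 × 10^-13 ≈ 4.94 × 10^-13 ft·lbf.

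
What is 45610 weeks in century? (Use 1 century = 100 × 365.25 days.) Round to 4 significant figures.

1 wk = 0.000191650 century.
So 45610 × 0.000191650 ≈ 8.741 century.

8.741 centuries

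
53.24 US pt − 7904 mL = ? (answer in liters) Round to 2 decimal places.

53.24 US pt = 25.1919 L and 7904 mL = 7.90400 L.
25.1919 − 7.90400 ≈ 17.29 L.

17.29 L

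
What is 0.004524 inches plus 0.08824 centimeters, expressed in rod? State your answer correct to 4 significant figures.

0.0001983 rods

0.004524 in = 2.28485e-5 rod and 0.08824 cm = 0.000175455 rod.
2.28485e-5 + 0.000175455 ≈ 0.0001983 rod.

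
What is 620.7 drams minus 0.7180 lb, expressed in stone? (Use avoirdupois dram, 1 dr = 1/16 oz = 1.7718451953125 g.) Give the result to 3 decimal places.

0.122 stone

620.7 dr = 0.173186 st and 0.7180 lb = 0.0512857 st.
0.173186 − 0.0512857 ≈ 0.122 st.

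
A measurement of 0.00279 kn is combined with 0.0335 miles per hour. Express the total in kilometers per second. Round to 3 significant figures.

0.00279 kn = 1.43530e-6 km/s and 0.0335 mph = 1.49758e-5 km/s.
1.43530e-6 + 1.49758e-5 ≈ 1.64e-5 km/s.

1.64e-5 kilometers per second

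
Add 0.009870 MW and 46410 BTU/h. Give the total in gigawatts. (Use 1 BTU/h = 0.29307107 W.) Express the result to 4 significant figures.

2.347 × 10^-5 GW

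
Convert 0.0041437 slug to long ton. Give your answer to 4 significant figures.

1 slug = 0.0143634 long ton.
Thus 0.0041437 × 0.0143634 ≈ 5.952 × 10^-5 long ton.

5.952 × 10^-5 long ton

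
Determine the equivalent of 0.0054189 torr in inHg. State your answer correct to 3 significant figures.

0.000213 inHg

1 torr = 0.0393701 inHg.
0.0054189 × 0.0393701 ≈ 0.000213 inHg.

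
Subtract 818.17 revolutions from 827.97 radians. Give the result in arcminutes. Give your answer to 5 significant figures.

-1.4826e+7 arcmin

827.97 rad = 2.84635e+6 arcmin and 818.17 rev = 1.76725e+7 arcmin.
2.84635e+6 − 1.76725e+7 ≈ -1.4826e+7 arcmin.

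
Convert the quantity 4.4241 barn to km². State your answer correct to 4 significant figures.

4.424e-34 km²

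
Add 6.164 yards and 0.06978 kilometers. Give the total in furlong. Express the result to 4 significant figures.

0.3749 furlong

6.164 yd = 0.0280182 furlong and 0.06978 km = 0.346874 furlong.
0.0280182 + 0.346874 ≈ 0.3749 furlong.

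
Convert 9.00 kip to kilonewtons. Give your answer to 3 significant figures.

40.0 kilonewtons

1 kip = 4.44822 kilonewtons.
So 9.00 × 4.44822 ≈ 40.0 kN.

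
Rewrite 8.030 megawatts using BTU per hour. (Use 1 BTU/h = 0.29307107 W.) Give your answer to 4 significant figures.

2.740 × 10^7 BTU per hour

1 megawatt = 3.41214 × 10^6 BTU/h.
So 8.030 × 3.41214 × 10^6 ≈ 2.740 × 10^7 BTU/h.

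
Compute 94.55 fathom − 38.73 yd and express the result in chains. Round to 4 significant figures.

6.835 chain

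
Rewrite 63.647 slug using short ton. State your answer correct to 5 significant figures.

1 slug = 0.0160870 short tons.
Thus 63.647 × 0.0160870 ≈ 1.0239 short ton.

1.0239 short ton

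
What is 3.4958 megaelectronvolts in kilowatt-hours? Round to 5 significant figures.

1 MeV = 4.45049 × 10^-20 kWh.
3.4958 × 4.45049 × 10^-20 ≈ 1.5558 × 10^-19 kWh.

1.5558 × 10^-19 kilowatt-hours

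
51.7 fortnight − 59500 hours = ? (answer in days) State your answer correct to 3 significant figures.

51.7 fortnight = 723.800 d and 59500 h = 2479.17 d.
723.800 − 2479.17 ≈ -1760 d.

-1760 days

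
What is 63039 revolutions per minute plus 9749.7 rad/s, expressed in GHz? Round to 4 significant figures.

2.602 × 10^-6 gigahertz

63039 rpm = 1.05065 × 10^-6 GHz and 9749.7 rad/s = 1.55171 × 10^-6 GHz.
1.05065 × 10^-6 + 1.55171 × 10^-6 ≈ 2.602 × 10^-6 GHz.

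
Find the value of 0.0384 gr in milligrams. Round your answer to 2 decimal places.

1 gr = 64.7989 mg.
So 0.0384 × 64.7989 ≈ 2.49 mg.

2.49 milligrams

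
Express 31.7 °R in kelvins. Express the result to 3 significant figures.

17.6 K

°R = K × 9/5.
Applying the formula gives 17.6 K.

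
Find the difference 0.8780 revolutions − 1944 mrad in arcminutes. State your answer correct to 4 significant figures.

12280 arcminutes

0.8780 rev = 18964.8 arcmin and 1944 mrad = 6682.98 arcmin.
18964.8 − 6682.98 ≈ 12280 arcmin.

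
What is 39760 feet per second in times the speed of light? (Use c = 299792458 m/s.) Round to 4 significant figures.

4.042 × 10^-5 c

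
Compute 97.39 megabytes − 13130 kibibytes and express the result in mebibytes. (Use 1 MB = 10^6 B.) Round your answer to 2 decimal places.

97.39 MB = 92.8783 MiB and 13130 KiB = 12.8223 MiB.
92.8783 − 12.8223 ≈ 80.06 MiB.

80.06 MiB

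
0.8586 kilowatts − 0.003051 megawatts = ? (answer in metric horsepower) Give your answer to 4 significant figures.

-2.981 PS

0.8586 kW = 1.16737 PS and 0.003051 MW = 4.14821 PS.
1.16737 − 4.14821 ≈ -2.981 PS.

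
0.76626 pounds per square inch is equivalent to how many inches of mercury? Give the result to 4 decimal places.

1.5601 inHg

1 pound per square inch = 2.03602 inHg.
Then 0.76626 × 2.03602 ≈ 1.5601 inHg.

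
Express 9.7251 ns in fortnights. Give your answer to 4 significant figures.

8.040e-15 fortnights

1 nanosecond = 8.26720e-16 fortnight.
Thus 9.7251 × 8.26720e-16 ≈ 8.040e-15 fortnight.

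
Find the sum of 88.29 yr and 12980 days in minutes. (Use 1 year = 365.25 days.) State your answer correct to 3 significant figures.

6.51 × 10^7 minutes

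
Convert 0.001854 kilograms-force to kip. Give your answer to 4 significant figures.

1 kgf = 0.00220462 kip.
Thus 0.001854 × 0.00220462 ≈ 4.087e-6 kip.

4.087e-6 kips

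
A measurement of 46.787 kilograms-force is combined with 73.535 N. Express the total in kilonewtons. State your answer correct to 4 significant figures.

0.5324 kilonewtons

46.787 kgf = 0.458824 kN and 73.535 N = 0.0735350 kN.
0.458824 + 0.0735350 ≈ 0.5324 kN.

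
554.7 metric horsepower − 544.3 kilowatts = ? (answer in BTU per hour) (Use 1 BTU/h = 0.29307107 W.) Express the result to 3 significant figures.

554.7 PS = 1.39209 × 10^6 BTU/h and 544.3 kW = 1.85723 × 10^6 BTU/h.
1.39209 × 10^6 − 1.85723 × 10^6 ≈ -465000 BTU/h.

-465000 BTU/h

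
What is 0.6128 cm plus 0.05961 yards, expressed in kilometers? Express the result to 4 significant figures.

0.6128 cm = 6.12800e-6 km and 0.05961 yd = 5.45074e-5 km.
6.12800e-6 + 5.45074e-5 ≈ 6.064e-5 km.

6.064e-5 kilometers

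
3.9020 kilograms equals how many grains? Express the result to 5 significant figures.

60217 gr

1 kilogram = 15432.4 gr.
Thus 3.9020 × 15432.4 ≈ 60217 gr.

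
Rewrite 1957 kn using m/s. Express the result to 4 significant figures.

1 kn = 0.514444 m/s.
Then 1957 × 0.514444 ≈ 1007 m/s.

1007 meters per second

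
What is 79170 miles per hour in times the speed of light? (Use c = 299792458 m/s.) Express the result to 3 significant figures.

0.000118 c

1 mph = 1.49116e-9 times the speed of light.
Thus 79170 × 1.49116e-9 ≈ 0.000118 c.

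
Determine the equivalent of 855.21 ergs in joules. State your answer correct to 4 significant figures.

1 erg = 1.00000e-7 J.
Then 855.21 × 1.00000e-7 ≈ 8.552e-5 J.

8.552e-5 J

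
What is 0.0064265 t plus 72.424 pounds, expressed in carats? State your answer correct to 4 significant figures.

196400 ct

0.0064265 t = 32132.5 ct and 72.424 lb = 164255 ct.
32132.5 + 164255 ≈ 196400 ct.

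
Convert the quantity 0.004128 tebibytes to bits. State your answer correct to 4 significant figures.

3.631e+10 bits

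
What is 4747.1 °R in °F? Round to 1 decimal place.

4287.4 degrees Fahrenheit

°R = °F + 459.67.
Applying the formula gives 4287.4 °F.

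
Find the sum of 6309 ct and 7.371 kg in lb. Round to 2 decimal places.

6309 ct = 2.78179 lb and 7.371 kg = 16.2503 lb.
2.78179 + 16.2503 ≈ 19.03 lb.

19.03 lb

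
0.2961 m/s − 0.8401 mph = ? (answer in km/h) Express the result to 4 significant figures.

-0.2860 km/h

0.2961 m/s = 1.0659600 km/h and 0.8401 mph = 1.3520099 km/h.
1.0659600 − 1.3520099 ≈ -0.2860 km/h.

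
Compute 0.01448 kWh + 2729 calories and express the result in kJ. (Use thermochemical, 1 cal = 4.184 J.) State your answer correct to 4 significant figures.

0.01448 kWh = 52.1280 kJ and 2729 cal = 11.4181 kJ.
52.1280 + 11.4181 ≈ 63.55 kJ.

63.55 kJ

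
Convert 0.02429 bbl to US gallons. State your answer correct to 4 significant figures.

1.020 US gal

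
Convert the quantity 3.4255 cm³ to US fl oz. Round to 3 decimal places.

1 cm³ = 0.0338140 US fl oz.
3.4255 × 0.0338140 ≈ 0.116 US fl oz.

0.116 US fl oz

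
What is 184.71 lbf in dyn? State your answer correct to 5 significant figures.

8.2163 × 10^7 dynes

1 lbf = 444822 dynes.
So 184.71 × 444822 ≈ 8.2163 × 10^7 dyn.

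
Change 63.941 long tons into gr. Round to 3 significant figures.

1.00e+9 grains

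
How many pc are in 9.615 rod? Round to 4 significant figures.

1 rod = 1.62985 × 10^-16 pc.
9.615 × 1.62985 × 10^-16 ≈ 1.567 × 10^-15 pc.

1.567 × 10^-15 parsecs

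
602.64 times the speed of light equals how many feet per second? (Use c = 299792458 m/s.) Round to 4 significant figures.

1 speed of light = 9.83571 × 10^8 ft/s.
So 602.64 × 9.83571 × 10^8 ≈ 5.927 × 10^11 ft/s.

5.927 × 10^11 feet per second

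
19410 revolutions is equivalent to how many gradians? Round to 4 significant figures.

1 rev = 400.000 gradians.
Then 19410 × 400.000 ≈ 7.764 × 10^6 grad.

7.764 × 10^6 gradians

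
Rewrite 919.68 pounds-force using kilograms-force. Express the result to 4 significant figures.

417.2 kgf

1 lbf = 0.453592 kilograms-force.
So 919.68 × 0.453592 ≈ 417.2 kgf.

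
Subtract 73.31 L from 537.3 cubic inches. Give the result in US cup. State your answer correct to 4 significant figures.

-272.6 US cup

537.3 in³ = 37.2156 US cup and 73.31 L = 309.863 US cup.
37.2156 − 309.863 ≈ -272.6 US cup.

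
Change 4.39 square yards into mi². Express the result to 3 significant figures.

1.42 × 10^-6 square miles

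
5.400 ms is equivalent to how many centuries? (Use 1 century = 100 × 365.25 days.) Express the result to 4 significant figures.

1.711e-12 century

1 ms = 3.16881e-13 centuries.
Then 5.400 × 3.16881e-13 ≈ 1.711e-12 century.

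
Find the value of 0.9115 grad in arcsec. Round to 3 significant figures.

1 grad = 3240.00 arcsec.
0.9115 × 3240.00 ≈ 2950 arcsec.

2950 arcsec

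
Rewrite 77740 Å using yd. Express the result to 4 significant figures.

8.502 × 10^-6 yards

1 angstrom = 1.09361 × 10^-10 yards.
Then 77740 × 1.09361 × 10^-10 ≈ 8.502 × 10^-6 yd.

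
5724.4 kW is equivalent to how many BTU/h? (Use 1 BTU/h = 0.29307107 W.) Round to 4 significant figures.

1 kilowatt = 3412.14 BTU/h.
So 5724.4 × 3412.14 ≈ 1.953 × 10^7 BTU/h.

1.953 × 10^7 BTU/h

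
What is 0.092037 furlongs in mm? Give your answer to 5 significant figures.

1 furlong = 201168 mm.
Thus 0.092037 × 201168 ≈ 18515 mm.

18515 mm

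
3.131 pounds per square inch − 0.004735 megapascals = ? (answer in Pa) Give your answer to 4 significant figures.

16850 pascals

3.131 psi = 21587.5 Pa and 0.004735 MPa = 4735.00 Pa.
21587.5 − 4735.00 ≈ 16850 Pa.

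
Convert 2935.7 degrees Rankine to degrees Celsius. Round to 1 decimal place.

°R = (°C + 273.15) × 9/5.
Applying the formula gives 1357.8 °C.

1357.8 degrees Celsius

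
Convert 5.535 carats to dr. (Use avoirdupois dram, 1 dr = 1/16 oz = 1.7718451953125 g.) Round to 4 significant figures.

1 ct = 0.112877 dr.
Thus 5.535 × 0.112877 ≈ 0.6248 dr.

0.6248 drams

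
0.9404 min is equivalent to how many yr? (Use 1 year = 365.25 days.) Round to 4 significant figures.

1 min = 1.90129e-6 years.
Then 0.9404 × 1.90129e-6 ≈ 1.788e-6 yr.

1.788e-6 years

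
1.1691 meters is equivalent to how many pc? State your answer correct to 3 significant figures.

3.79 × 10^-17 parsecs

1 m = 3.24078 × 10^-17 parsecs.
Thus 1.1691 × 3.24078 × 10^-17 ≈ 3.79 × 10^-17 pc.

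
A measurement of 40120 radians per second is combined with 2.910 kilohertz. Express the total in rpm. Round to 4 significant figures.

40120 rad/s = 383118 rpm and 2.910 kHz = 174600 rpm.
383118 + 174600 ≈ 557700 rpm.

557700 revolutions per minute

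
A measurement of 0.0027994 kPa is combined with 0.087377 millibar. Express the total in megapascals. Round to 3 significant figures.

0.0027994 kPa = 2.79940e-6 MPa and 0.087377 mbar = 8.73770e-6 MPa.
2.79940e-6 + 8.73770e-6 ≈ 1.15e-5 MPa.

1.15e-5 megapascals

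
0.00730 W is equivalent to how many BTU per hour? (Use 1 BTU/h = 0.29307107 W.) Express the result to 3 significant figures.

0.0249 BTU per hour

1 W = 3.41214 BTU/h.
Thus 0.00730 × 3.41214 ≈ 0.0249 BTU/h.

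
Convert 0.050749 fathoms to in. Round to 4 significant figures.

1 fathom = 72.0000 inches.
Then 0.050749 × 72.0000 ≈ 3.654 in.

3.654 inches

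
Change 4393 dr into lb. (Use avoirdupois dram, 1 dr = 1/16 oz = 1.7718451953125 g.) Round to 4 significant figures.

17.16 pounds

1 dram = 0.00390625 lb.
Thus 4393 × 0.00390625 ≈ 17.16 lb.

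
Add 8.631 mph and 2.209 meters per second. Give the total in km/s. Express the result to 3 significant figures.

0.00607 km/s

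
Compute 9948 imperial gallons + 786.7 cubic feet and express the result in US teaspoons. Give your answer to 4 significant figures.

9948 imp gal = 9.17533e+6 US tsp and 786.7 ft³ = 4.51962e+6 US tsp.
9.17533e+6 + 4.51962e+6 ≈ 1.369e+7 US tsp.

1.369e+7 US tsp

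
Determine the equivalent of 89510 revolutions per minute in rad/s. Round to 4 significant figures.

1 revolution per minute = 0.104720 radians per second.
Thus 89510 × 0.104720 ≈ 9373 rad/s.

9373 rad/s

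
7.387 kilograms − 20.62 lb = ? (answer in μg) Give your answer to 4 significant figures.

7.387 kg = 7.38700e+9 μg and 20.62 lb = 9.35307e+9 μg.
7.38700e+9 − 9.35307e+9 ≈ -1.966e+9 μg.

-1.966e+9 μg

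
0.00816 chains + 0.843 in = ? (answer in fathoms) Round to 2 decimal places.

0.10 fathom

0.00816 chain = 0.0897600 fathom and 0.843 in = 0.0117083 fathom.
0.0897600 + 0.0117083 ≈ 0.10 fathom.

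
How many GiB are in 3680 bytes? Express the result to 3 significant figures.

3.43 × 10^-6 gibibytes

1 byte = 9.31323 × 10^-10 GiB.
3680 × 9.31323 × 10^-10 ≈ 3.43 × 10^-6 GiB.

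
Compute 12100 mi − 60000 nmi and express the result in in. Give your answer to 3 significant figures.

-3.61e+9 inches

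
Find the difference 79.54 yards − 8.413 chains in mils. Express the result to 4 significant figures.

79.54 yd = 2.86344e+6 mil and 8.413 chain = 6.66310e+6 mil.
2.86344e+6 − 6.66310e+6 ≈ -3.800e+6 mil.

-3.800e+6 mil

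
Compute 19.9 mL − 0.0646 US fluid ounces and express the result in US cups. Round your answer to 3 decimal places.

0.076 US cup

19.9 mL = 0.0841124 US cup and 0.0646 US fl oz = 0.00807500 US cup.
0.0841124 − 0.00807500 ≈ 0.076 US cup.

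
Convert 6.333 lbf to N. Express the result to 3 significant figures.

28.2 N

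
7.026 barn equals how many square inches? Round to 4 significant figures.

1.089 × 10^-24 in²

1 barn = 1.55000 × 10^-25 in².
7.026 × 1.55000 × 10^-25 ≈ 1.089 × 10^-24 in².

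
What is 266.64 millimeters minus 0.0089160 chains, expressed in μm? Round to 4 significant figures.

87280 micrometers

266.64 mm = 266640 μm and 0.0089160 chain = 179361 μm.
266640 − 179361 ≈ 87280 μm.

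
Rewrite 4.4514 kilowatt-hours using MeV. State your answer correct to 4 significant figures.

1 kilowatt-hour = 2.24694e+19 MeV.
4.4514 × 2.24694e+19 ≈ 1.000e+20 MeV.

1.000e+20 MeV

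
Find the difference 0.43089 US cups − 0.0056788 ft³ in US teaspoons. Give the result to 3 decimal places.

-11.942 US tsp

0.43089 US cup = 20.6827 US tsp and 0.0056788 ft³ = 32.6249 US tsp.
20.6827 − 32.6249 ≈ -11.942 US tsp.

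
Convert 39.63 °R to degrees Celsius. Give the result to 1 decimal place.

°R = (°C + 273.15) × 9/5.
Applying the formula gives -251.1 °C.

-251.1 degrees Celsius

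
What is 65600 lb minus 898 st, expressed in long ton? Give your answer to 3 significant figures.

65600 lb = 29.2857 long ton and 898 st = 5.61250 long ton.
29.2857 − 5.61250 ≈ 23.7 long ton.

23.7 long tons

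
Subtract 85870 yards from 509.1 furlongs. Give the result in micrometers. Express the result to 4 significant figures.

509.1 furlong = 1.02415e+11 μm and 85870 yd = 7.85195e+10 μm.
1.02415e+11 − 7.85195e+10 ≈ 2.390e+10 μm.

2.390e+10 micrometers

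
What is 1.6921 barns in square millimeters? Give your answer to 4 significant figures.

1.692 × 10^-22 square millimeters

1 barn = 1.00000 × 10^-22 mm².
1.6921 × 1.00000 × 10^-22 ≈ 1.692 × 10^-22 mm².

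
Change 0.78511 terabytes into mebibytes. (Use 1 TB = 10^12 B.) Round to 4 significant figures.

748700 MiB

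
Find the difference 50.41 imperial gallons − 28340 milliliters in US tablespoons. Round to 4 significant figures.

13580 US tablespoons

50.41 imp gal = 15498.2 US tbsp and 28340 mL = 1916.58 US tbsp.
15498.2 − 1916.58 ≈ 13580 US tbsp.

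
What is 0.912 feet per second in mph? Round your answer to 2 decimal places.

1 foot per second = 0.681818 mph.
So 0.912 × 0.681818 ≈ 0.62 mph.

0.62 mph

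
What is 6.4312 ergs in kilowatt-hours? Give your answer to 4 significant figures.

1 erg = 2.77778e-14 kWh.
Thus 6.4312 × 2.77778e-14 ≈ 1.786e-13 kWh.

1.786e-13 kilowatt-hours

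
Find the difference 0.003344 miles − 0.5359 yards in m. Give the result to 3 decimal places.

0.003344 mi = 5.38165 m and 0.5359 yd = 0.490027 m.
5.38165 − 0.490027 ≈ 4.892 m.

4.892 m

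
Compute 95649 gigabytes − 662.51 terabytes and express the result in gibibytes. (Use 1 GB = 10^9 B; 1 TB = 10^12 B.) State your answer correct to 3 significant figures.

-528000 GiB

95649 GB = 89080.1 GiB and 662.51 TB = 617011 GiB.
89080.1 − 617011 ≈ -528000 GiB.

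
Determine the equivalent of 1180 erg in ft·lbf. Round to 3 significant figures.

8.70 × 10^-5 ft·lbf

1 erg = 7.37562 × 10^-8 foot-pounds.
1180 × 7.37562 × 10^-8 ≈ 8.70 × 10^-5 ft·lbf.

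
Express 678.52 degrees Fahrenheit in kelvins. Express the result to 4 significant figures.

632.3 K

K = (°F + 459.67) × 5/9.
Applying the formula gives 632.3 K.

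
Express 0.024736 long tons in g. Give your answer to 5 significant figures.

1 long ton = 1.01605 × 10^6 grams.
Then 0.024736 × 1.01605 × 10^6 ≈ 25133 g.

25133 grams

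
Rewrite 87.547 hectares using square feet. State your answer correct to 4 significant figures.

1 ha = 107639 ft².
So 87.547 × 107639 ≈ 9.423e+6 ft².

9.423e+6 ft²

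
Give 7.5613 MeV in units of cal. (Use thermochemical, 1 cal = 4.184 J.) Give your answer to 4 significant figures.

2.895e-13 cal

1 megaelectronvolt = 3.82929e-14 cal.
Then 7.5613 × 3.82929e-14 ≈ 2.895e-13 cal.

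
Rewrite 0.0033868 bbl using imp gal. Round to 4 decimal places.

0.1184 imp gal

1 bbl = 34.9723 imperial gallons.
So 0.0033868 × 34.9723 ≈ 0.1184 imp gal.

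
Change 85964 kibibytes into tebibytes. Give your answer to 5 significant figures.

8.0060e-5 TiB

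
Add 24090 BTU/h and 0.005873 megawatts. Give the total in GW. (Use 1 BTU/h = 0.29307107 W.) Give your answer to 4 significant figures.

1.293e-5 gigawatts

24090 BTU/h = 7.06008e-6 GW and 0.005873 MW = 5.87300e-6 GW.
7.06008e-6 + 5.87300e-6 ≈ 1.293e-5 GW.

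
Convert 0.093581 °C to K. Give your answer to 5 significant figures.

K = °C + 273.15.
Applying the formula gives 273.24 K.

273.24 kelvins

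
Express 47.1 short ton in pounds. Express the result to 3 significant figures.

94200 lb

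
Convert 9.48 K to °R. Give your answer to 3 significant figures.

°R = K × 9/5.
Applying the formula gives 17.1 °R.

17.1 °R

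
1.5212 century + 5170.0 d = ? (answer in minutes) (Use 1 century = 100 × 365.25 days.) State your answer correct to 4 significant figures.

8.745e+7 min

1.5212 century = 8.00090e+7 min and 5170.0 d = 7.44480e+6 min.
8.00090e+7 + 7.44480e+6 ≈ 8.745e+7 min.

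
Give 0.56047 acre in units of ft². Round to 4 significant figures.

1 acre = 43560.0 ft².
Thus 0.56047 × 43560.0 ≈ 24410 ft².

24410 ft²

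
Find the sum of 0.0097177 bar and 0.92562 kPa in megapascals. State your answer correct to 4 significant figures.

0.001897 MPa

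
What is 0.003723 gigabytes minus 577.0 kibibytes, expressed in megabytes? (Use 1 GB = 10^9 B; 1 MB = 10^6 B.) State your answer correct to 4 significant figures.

0.003723 GB = 3.72300 MB and 577.0 KiB = 0.590848 MB.
3.72300 − 0.590848 ≈ 3.132 MB.

3.132 MB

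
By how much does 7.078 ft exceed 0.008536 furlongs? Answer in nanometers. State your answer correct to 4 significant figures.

7.078 ft = 2.15737 × 10^9 nm and 0.008536 furlong = 1.71717 × 10^9 nm.
2.15737 × 10^9 − 1.71717 × 10^9 ≈ 4.402 × 10^8 nm.

4.402 × 10^8 nanometers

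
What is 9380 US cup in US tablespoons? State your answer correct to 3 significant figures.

150000 US tbsp

1 US cup = 16.0000 US tbsp.
9380 × 16.0000 ≈ 150000 US tbsp.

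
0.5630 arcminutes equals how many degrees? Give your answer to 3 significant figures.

0.00938 °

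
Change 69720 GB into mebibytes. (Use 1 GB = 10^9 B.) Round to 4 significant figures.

1 gigabyte = 953.674 MiB.
69720 × 953.674 ≈ 6.649e+7 MiB.

6.649e+7 mebibytes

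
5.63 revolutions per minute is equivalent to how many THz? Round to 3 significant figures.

1 rpm = 1.66667 × 10^-14 THz.
Thus 5.63 × 1.66667 × 10^-14 ≈ 9.38 × 10^-14 THz.

9.38 × 10^-14 THz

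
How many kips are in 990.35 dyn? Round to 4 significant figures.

1 dyn = 2.24809e-9 kip.
So 990.35 × 2.24809e-9 ≈ 2.226e-6 kip.

2.226e-6 kip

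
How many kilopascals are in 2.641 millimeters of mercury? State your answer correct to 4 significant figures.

1 mmHg = 0.133322 kPa.
So 2.641 × 0.133322 ≈ 0.3521 kPa.

0.3521 kPa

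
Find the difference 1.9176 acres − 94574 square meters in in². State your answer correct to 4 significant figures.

1.9176 acre = 1.20284e+7 in² and 94574 m² = 1.46590e+8 in².
1.20284e+7 − 1.46590e+8 ≈ -1.346e+8 in².

-1.346e+8 in²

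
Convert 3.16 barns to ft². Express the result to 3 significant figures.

1 barn = 1.07639e-27 square feet.
So 3.16 × 1.07639e-27 ≈ 3.40e-27 ft².

3.40e-27 square feet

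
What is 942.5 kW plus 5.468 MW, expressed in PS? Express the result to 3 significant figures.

8720 metric horsepower

942.5 kW = 1281.44 PS and 5.468 MW = 7434.41 PS.
1281.44 + 7434.41 ≈ 8720 PS.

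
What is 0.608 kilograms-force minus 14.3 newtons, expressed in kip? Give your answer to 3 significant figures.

0.608 kgf = 0.00134041 kip and 14.3 N = 0.00321477 kip.
0.00134041 − 0.00321477 ≈ -0.00187 kip.

-0.00187 kip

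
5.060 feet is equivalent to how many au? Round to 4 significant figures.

1 foot = 2.03746e-12 astronomical units.
Then 5.060 × 2.03746e-12 ≈ 1.031e-11 au.

1.031e-11 au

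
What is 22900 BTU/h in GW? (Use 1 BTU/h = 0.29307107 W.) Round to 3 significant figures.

6.71 × 10^-6 gigawatts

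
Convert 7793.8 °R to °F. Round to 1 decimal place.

7334.1 degrees Fahrenheit

°R = °F + 459.67.
Applying the formula gives 7334.1 °F.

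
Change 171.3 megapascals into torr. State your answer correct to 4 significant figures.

1.285e+6 torr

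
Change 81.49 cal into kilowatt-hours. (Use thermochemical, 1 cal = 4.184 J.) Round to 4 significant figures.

9.471 × 10^-5 kWh

1 calorie = 1.16222 × 10^-6 kilowatt-hours.
81.49 × 1.16222 × 10^-6 ≈ 9.471 × 10^-5 kWh.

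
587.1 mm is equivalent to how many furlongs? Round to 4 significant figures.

0.002918 furlongs

1 mm = 4.97097e-6 furlongs.
So 587.1 × 4.97097e-6 ≈ 0.002918 furlong.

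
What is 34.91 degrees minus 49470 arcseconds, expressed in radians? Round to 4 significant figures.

0.3695 radians

34.91 ° = 0.609294 rad and 49470 arcsec = 0.239837 rad.
0.609294 − 0.239837 ≈ 0.3695 rad.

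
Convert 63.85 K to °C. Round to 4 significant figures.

K = °C + 273.15.
Applying the formula gives -209.3 °C.

-209.3 degrees Celsius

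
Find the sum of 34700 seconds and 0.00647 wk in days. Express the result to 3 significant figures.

34700 s = 0.401620 d and 0.00647 wk = 0.0452900 d.
0.401620 + 0.0452900 ≈ 0.447 d.

0.447 d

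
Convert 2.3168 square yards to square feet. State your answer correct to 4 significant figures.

20.85 square feet

1 yd² = 9.00000 ft².
So 2.3168 × 9.00000 ≈ 20.85 ft².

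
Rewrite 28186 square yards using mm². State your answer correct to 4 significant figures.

2.357e+10 mm²

1 square yard = 836127 square millimeters.
Then 28186 × 836127 ≈ 2.357e+10 mm².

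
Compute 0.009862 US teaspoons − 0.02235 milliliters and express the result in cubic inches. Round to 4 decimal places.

0.009862 US tsp = 0.00296630 in³ and 0.02235 mL = 0.00136388 in³.
0.00296630 − 0.00136388 ≈ 0.0016 in³.

0.0016 in³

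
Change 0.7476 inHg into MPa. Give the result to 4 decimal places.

1 inHg = 0.00338639 megapascals.
So 0.7476 × 0.00338639 ≈ 0.0025 MPa.

0.0025 MPa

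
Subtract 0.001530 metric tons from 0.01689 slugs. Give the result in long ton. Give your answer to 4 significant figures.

-0.001263 long ton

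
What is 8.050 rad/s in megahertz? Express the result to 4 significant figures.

1.281e-6 megahertz

1 rad/s = 1.59155e-7 megahertz.
8.050 × 1.59155e-7 ≈ 1.281e-6 MHz.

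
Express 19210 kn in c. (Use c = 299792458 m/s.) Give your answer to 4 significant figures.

1 kn = 1.71600e-9 c.
So 19210 × 1.71600e-9 ≈ 3.296e-5 c.

3.296e-5 c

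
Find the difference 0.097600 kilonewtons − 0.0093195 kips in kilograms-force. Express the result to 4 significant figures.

0.097600 kN = 9.95243 kgf and 0.0093195 kip = 4.22725 kgf.
9.95243 − 4.22725 ≈ 5.725 kgf.

5.725 kgf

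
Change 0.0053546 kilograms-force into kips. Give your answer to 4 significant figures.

1.180e-5 kip

1 kgf = 0.00220462 kips.
Then 0.0053546 × 0.00220462 ≈ 1.180e-5 kip.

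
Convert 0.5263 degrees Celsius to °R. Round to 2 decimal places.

492.62 degrees Rankine

°R = (°C + 273.15) × 9/5.
Applying the formula gives 492.62 °R.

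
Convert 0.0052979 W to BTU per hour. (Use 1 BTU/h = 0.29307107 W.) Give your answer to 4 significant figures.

1 W = 3.41214 BTU/h.
0.0052979 × 3.41214 ≈ 0.01808 BTU/h.

0.01808 BTU/h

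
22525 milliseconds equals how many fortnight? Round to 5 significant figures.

1.8622 × 10^-5 fortnights

1 ms = 8.26720 × 10^-10 fortnights.
Thus 22525 × 8.26720 × 10^-10 ≈ 1.8622 × 10^-5 fortnight.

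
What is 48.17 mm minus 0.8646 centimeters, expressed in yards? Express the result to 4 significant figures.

0.04322 yards

48.17 mm = 0.0526794 yd and 0.8646 cm = 0.00945538 yd.
0.0526794 − 0.00945538 ≈ 0.04322 yd.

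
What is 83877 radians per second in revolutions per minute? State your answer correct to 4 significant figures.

801000 rpm

1 radian per second = 9.54930 revolutions per minute.
Thus 83877 × 9.54930 ≈ 801000 rpm.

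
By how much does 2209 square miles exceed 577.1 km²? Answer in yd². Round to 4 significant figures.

2209 mi² = 6.84260 × 10^9 yd² and 577.1 km² = 6.90206 × 10^8 yd².
6.84260 × 10^9 − 6.90206 × 10^8 ≈ 6.152 × 10^9 yd².

6.152 × 10^9 yd²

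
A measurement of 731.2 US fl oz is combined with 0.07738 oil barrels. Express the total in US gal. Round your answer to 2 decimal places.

8.96 US gal

731.2 US fl oz = 5.71250 US gal and 0.07738 bbl = 3.24996 US gal.
5.71250 + 3.24996 ≈ 8.96 US gal.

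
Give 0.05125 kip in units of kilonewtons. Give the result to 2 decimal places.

1 kip = 4.44822 kN.
Then 0.05125 × 4.44822 ≈ 0.23 kN.

0.23 kN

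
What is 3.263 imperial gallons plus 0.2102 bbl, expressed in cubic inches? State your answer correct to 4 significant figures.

2945 cubic inches

3.263 imp gal = 905.220 in³ and 0.2102 bbl = 2039.36 in³.
905.220 + 2039.36 ≈ 2945 in³.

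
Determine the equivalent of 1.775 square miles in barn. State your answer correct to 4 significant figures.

4.597e+34 barns

1 square mile = 2.58999e+34 barns.
So 1.775 × 2.58999e+34 ≈ 4.597e+34 barn.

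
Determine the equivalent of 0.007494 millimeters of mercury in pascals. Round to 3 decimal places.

0.999 pascals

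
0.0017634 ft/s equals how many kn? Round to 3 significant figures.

0.00104 knots

1 ft/s = 0.592484 kn.
0.0017634 × 0.592484 ≈ 0.00104 kn.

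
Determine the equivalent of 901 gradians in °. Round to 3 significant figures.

1 gradian = 0.900000 degrees.
So 901 × 0.900000 ≈ 811 °.

811 °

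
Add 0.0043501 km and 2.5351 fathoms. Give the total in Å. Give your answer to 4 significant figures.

0.0043501 km = 4.35010e+10 Å and 2.5351 fathom = 4.63619e+10 Å.
4.35010e+10 + 4.63619e+10 ≈ 8.986e+10 Å.

8.986e+10 Å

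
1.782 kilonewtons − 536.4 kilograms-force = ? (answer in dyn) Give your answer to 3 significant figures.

1.782 kN = 1.78200e+8 dyn and 536.4 kgf = 5.26029e+8 dyn.
1.78200e+8 − 5.26029e+8 ≈ -3.48e+8 dyn.

-3.48e+8 dynes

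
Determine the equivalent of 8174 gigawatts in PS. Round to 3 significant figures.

1.11 × 10^10 PS

1 GW = 1.35962 × 10^6 PS.
Thus 8174 × 1.35962 × 10^6 ≈ 1.11 × 10^10 PS.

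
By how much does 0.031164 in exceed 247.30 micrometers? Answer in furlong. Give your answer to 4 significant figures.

0.031164 in = 3.93485e-6 furlong and 247.30 μm = 1.22932e-6 furlong.
3.93485e-6 − 1.22932e-6 ≈ 2.706e-6 furlong.

2.706e-6 furlong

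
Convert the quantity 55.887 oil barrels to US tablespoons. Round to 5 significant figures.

600900 US tbsp

1 bbl = 10752.0 US tbsp.
Then 55.887 × 10752.0 ≈ 600900 US tbsp.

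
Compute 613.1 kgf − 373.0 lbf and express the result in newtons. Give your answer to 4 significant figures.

4353 N

613.1 kgf = 6012.46 N and 373.0 lbf = 1659.19 N.
6012.46 − 1659.19 ≈ 4353 N.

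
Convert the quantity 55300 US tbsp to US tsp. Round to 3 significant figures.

1 US tbsp = 3.00000 US tsp.
So 55300 × 3.00000 ≈ 166000 US tsp.

166000 US tsp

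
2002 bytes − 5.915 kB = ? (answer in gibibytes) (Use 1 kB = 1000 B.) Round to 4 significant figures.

-3.644e-6 gibibytes

2002 B = 1.86451e-6 GiB and 5.915 kB = 5.50877e-6 GiB.
1.86451e-6 − 5.50877e-6 ≈ -3.644e-6 GiB.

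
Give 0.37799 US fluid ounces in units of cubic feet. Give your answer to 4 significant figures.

0.0003948 ft³

1 US fl oz = 0.00104438 ft³.
So 0.37799 × 0.00104438 ≈ 0.0003948 ft³.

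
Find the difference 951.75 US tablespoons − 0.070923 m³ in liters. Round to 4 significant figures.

-56.85 L

951.75 US tbsp = 14.0733 L and 0.070923 m³ = 70.9230 L.
14.0733 − 70.9230 ≈ -56.85 L.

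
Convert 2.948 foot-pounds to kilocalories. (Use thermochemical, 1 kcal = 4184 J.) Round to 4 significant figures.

1 foot-pound = 0.000324048 kcal.
Then 2.948 × 0.000324048 ≈ 0.0009553 kcal.

0.0009553 kcal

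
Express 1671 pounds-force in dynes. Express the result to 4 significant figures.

1 pound-force = 444822 dyn.
1671 × 444822 ≈ 7.433e+8 dyn.

7.433e+8 dynes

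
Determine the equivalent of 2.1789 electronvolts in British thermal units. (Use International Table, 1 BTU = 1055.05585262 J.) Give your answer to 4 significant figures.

1 eV = 1.51857e-22 BTU.
Thus 2.1789 × 1.51857e-22 ≈ 3.309e-22 BTU.

3.309e-22 British thermal units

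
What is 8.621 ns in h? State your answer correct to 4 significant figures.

2.395 × 10^-12 hours

1 nanosecond = 2.77778 × 10^-13 hours.
8.621 × 2.77778 × 10^-13 ≈ 2.395 × 10^-12 h.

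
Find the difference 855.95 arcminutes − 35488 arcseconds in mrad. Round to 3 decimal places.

855.95 arcmin = 248.986 mrad and 35488 arcsec = 172.051 mrad.
248.986 − 172.051 ≈ 76.935 mrad.

76.935 mrad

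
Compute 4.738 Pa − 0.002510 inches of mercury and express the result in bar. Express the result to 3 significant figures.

-3.76e-5 bar

4.738 Pa = 4.73800e-5 bar and 0.002510 inHg = 8.49984e-5 bar.
4.73800e-5 − 8.49984e-5 ≈ -3.76e-5 bar.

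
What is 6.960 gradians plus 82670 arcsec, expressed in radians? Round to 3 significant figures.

0.510 rad

6.960 grad = 0.109327 rad and 82670 arcsec = 0.400795 rad.
0.109327 + 0.400795 ≈ 0.510 rad.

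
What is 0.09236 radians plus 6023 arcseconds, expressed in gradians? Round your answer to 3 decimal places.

7.739 grad

0.09236 rad = 5.87982 grad and 6023 arcsec = 1.85895 grad.
5.87982 + 1.85895 ≈ 7.739 grad.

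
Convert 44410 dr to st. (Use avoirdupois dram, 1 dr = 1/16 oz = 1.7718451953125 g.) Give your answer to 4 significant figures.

12.39 stone

1 dram = 0.000279018 st.
Then 44410 × 0.000279018 ≈ 12.39 st.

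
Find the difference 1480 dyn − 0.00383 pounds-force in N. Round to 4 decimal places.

-0.0022 N

1480 dyn = 0.0148000 N and 0.00383 lbf = 0.0170367 N.
0.0148000 − 0.0170367 ≈ -0.0022 N.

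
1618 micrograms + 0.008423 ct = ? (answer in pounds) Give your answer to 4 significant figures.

7.281 × 10^-6 lb

1618 μg = 3.56708 × 10^-6 lb and 0.008423 ct = 3.71391 × 10^-6 lb.
3.56708 × 10^-6 + 3.71391 × 10^-6 ≈ 7.281 × 10^-6 lb.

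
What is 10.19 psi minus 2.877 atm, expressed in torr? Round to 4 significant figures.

-1660 torr

10.19 psi = 526.975 torr and 2.877 atm = 2186.52 torr.
526.975 − 2186.52 ≈ -1660 torr.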